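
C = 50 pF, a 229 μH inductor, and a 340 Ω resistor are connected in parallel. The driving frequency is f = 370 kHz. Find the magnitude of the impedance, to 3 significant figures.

ω = 2πf = 2.325e+06 rad/s
X_L = ωL = 532 Ω
X_C = 1/(ωC) = 8600 Ω
Parallel: admittances add. Y = 1/R + 1/(jωL) + jωC
Y = (0.00294 − j0.00176) S
|Y| = 0.00343 S → |Z| = 1/|Y| = 292 Ω, ∠Z = −∠Y = 30.9°

292 Ω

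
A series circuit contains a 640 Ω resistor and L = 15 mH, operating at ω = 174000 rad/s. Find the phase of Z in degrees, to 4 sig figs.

76.22°

X_L = ωL = 2610 Ω
Z = 640.0 + j2610 Ω
|Z| = √(640.0² + 2610²) = 2687 Ω
∠Z = arctan(2610/640.0) = 76.22°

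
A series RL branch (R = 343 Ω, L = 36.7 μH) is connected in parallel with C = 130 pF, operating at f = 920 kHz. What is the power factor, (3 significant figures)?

ω = 2πf = 5.781e+06 rad/s
X_L = ωL = 212 Ω
X_C = 1/(ωC) = 1330 Ω
Branch 1 (R+jX_L): Z₁ = 343 + j212 Ω, |Z₁| = 403 Ω
Branch 2 (−jX_C): Z₂ = −j1330 Ω
Parallel: Z = Z₁Z₂/(Z₁+Z₂), |Z| = 459 Ω, ∠Z = 14.7°
cos φ = cos(14.7°) = 0.967

0.967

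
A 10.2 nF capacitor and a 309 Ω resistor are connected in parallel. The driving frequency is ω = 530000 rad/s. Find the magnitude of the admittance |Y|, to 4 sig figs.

X_C = 1/(ωC) = 185.0 Ω
Parallel: admittances add. Y = 1/R + jωC
Y = (0.003236 + j0.005406) S
|Y| = 0.006301 S → |Z| = 1/|Y| = 158.7 Ω, ∠Z = −∠Y = -59.09°

6.301 mS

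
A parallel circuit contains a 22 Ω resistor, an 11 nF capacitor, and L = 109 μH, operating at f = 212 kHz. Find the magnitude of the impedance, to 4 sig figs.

ω = 2πf = 1.332e+06 rad/s
X_L = ωL = 145.2 Ω
X_C = 1/(ωC) = 68.25 Ω
Parallel: admittances add. Y = 1/R + 1/(jωL) + jωC
Y = (0.04545 + j0.007765) S
|Y| = 0.04611 S → |Z| = 1/|Y| = 21.69 Ω, ∠Z = −∠Y = -9.694°

21.69 Ω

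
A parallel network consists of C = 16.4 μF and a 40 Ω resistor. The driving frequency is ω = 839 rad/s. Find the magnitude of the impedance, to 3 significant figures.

X_C = 1/(ωC) = 72.7 Ω
Parallel: admittances add. Y = 1/R + jωC
Y = (0.0250 + j0.0138) S
|Y| = 0.0285 S → |Z| = 1/|Y| = 35.0 Ω, ∠Z = −∠Y = -28.8°

35.0 Ω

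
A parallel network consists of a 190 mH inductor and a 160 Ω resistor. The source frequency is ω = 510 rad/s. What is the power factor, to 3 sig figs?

X_L = ωL = 96.9 Ω
Parallel: admittances add. Y = 1/R + 1/(jωL)
Y = (0.00625 − j0.0103) S
|Y| = 0.0121 S → |Z| = 1/|Y| = 82.9 Ω, ∠Z = −∠Y = 58.8°
cos φ = cos(58.8°) = 0.518

0.518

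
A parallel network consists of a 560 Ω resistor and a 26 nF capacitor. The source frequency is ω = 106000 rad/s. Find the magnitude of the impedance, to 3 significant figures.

X_C = 1/(ωC) = 363 Ω
Parallel: admittances add. Y = 1/R + jωC
Y = (0.00179 + j0.00276) S
|Y| = 0.00328 S → |Z| = 1/|Y| = 305 Ω, ∠Z = −∠Y = -57.1°

305 Ω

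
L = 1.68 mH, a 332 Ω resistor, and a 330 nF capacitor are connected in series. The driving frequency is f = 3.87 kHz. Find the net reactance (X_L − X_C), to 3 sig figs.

-83.8 Ω

ω = 2πf = 24320 rad/s
X_L = ωL = 40.9 Ω
X_C = 1/(ωC) = 125 Ω
X = 40.9 − 125 = -83.8 Ω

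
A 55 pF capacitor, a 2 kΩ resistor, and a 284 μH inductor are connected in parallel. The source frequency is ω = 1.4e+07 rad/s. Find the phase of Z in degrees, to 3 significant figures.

X_L = ωL = 3980 Ω
X_C = 1/(ωC) = 1300 Ω
Parallel: admittances add. Y = 1/R + 1/(jωL) + jωC
Y = (0.000500 + j0.000518) S
|Y| = 0.000720 S → |Z| = 1/|Y| = 1390 Ω, ∠Z = −∠Y = -46.0°

-46.0°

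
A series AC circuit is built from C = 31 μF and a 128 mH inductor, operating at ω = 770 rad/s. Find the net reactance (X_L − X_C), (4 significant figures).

56.67 Ω

X_L = ωL = 98.56 Ω
X_C = 1/(ωC) = 41.89 Ω
X = 98.56 − 41.89 = 56.67 Ω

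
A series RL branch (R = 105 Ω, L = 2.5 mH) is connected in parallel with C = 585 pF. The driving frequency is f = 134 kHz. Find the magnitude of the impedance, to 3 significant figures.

ω = 2πf = 841900 rad/s
X_L = ωL = 2100 Ω
X_C = 1/(ωC) = 2030 Ω
Branch 1 (R+jX_L): Z₁ = 105 + j2100 Ω, |Z₁| = 2110 Ω
Branch 2 (−jX_C): Z₂ = −j2030 Ω
Parallel: Z = Z₁Z₂/(Z₁+Z₂), |Z| = 33200 Ω, ∠Z = -38.2°

33200 Ω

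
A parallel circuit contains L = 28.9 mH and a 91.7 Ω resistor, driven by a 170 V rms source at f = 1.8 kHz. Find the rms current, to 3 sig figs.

ω = 2πf = 11310 rad/s
X_L = ωL = 327 Ω
Parallel: admittances add. Y = 1/R + 1/(jωL)
Y = (0.0109 − j0.00306) S
|Y| = 0.0113 S → |Z| = 1/|Y| = 88.3 Ω, ∠Z = −∠Y = 15.7°
I = V/|Z| = 170/88.3 = 1.93 A

1.93 A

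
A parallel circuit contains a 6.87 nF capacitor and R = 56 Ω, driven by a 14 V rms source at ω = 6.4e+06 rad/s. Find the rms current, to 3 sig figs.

664 mA

X_C = 1/(ωC) = 22.7 Ω
Parallel: admittances add. Y = 1/R + jωC
Y = (0.0179 + j0.0440) S
|Y| = 0.0475 S → |Z| = 1/|Y| = 21.1 Ω, ∠Z = −∠Y = -67.9°
I = V/|Z| = 14/21.1 = 664 mA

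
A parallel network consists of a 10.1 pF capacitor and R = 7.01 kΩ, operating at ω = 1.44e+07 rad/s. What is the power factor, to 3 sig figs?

X_C = 1/(ωC) = 6880 Ω
Parallel: admittances add. Y = 1/R + jωC
Y = (0.000143 + j0.000145) S
|Y| = 0.000204 S → |Z| = 1/|Y| = 4910 Ω, ∠Z = −∠Y = -45.6°
cos φ = cos(-45.6°) = 0.700

0.700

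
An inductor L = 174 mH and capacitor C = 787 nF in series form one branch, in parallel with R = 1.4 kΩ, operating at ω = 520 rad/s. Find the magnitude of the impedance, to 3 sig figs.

X_L = ωL = 90.5 Ω
X_C = 1/(ωC) = 2440 Ω
Branch 1: Z₁ = R = 1400 Ω
Branch 2 (series LC): Z₂ = j(X_L − X_C) = −j2350 Ω
Parallel: Z = Z₁Z₂/(Z₁+Z₂), |Z| = 1200 Ω, ∠Z = -30.8°

1200 Ω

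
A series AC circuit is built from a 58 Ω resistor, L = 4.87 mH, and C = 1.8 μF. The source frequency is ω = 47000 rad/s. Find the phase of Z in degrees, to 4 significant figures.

75.04°

X_L = ωL = 228.9 Ω
X_C = 1/(ωC) = 11.82 Ω
Net reactance X = X_L − X_C = 217.1 Ω
Z = 58.00 + j217.1 Ω
|Z| = √(58.00² + 217.1²) = 224.7 Ω
∠Z = arctan(217.1/58.00) = 75.04°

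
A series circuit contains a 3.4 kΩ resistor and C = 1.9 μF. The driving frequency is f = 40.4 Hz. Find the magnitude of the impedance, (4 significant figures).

3982 Ω

ω = 2πf = 253.8 rad/s
X_C = 1/(ωC) = 2073 Ω
Z = 3400 − j2073 Ω
|Z| = √(3400² + 2073²) = 3982 Ω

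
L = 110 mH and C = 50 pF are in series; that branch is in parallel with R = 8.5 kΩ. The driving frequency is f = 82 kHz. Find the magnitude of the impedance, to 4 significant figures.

7675 Ω

ω = 2πf = 515200 rad/s
X_L = ωL = 56670 Ω
X_C = 1/(ωC) = 38820 Ω
Branch 1: Z₁ = R = 8500 Ω
Branch 2 (series LC): Z₂ = j(X_L − X_C) = j17860 Ω
Parallel: Z = Z₁Z₂/(Z₁+Z₂), |Z| = 7675 Ω, ∠Z = 25.46°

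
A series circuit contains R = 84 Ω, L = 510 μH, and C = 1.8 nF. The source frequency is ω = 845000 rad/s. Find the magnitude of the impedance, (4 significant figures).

241.6 Ω

X_L = ωL = 431.0 Ω
X_C = 1/(ωC) = 657.5 Ω
Net reactance X = X_L − X_C = -226.5 Ω
Z = 84.00 − j226.5 Ω
|Z| = √(84.00² + 226.5²) = 241.6 Ω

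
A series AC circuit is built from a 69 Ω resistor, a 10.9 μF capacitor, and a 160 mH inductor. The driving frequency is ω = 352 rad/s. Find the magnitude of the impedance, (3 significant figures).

X_L = ωL = 56.3 Ω
X_C = 1/(ωC) = 261 Ω
Net reactance X = X_L − X_C = -204 Ω
Z = 69.0 − j204 Ω
|Z| = √(69.0² + 204²) = 216 Ω

216 Ω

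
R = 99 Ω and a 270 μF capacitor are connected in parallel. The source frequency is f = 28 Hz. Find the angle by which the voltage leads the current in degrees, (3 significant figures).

-78.0°

ω = 2πf = 175.9 rad/s
X_C = 1/(ωC) = 21.1 Ω
Parallel: admittances add. Y = 1/R + jωC
Y = (0.0101 + j0.0475) S
|Y| = 0.0486 S → |Z| = 1/|Y| = 20.6 Ω, ∠Z = −∠Y = -78.0°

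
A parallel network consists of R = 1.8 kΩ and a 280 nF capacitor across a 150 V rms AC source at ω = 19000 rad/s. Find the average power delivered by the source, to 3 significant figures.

12.5 W

X_C = 1/(ωC) = 188 Ω
Parallel: admittances add. Y = 1/R + jωC
Y = (0.000556 + j0.00532) S
|Y| = 0.00535 S → |Z| = 1/|Y| = 187 Ω, ∠Z = −∠Y = -84.0°
I = V/|Z| = 802 mA
P = VI cos φ = 150 × 0.802 × cos(-84.0°) = 12.5 W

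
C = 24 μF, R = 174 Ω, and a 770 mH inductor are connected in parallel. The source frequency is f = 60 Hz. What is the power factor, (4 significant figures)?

ω = 2πf = 377.0 rad/s
X_L = ωL = 290.3 Ω
X_C = 1/(ωC) = 110.5 Ω
Parallel: admittances add. Y = 1/R + 1/(jωL) + jωC
Y = (0.005747 + j0.005603) S
|Y| = 0.008026 S → |Z| = 1/|Y| = 124.6 Ω, ∠Z = −∠Y = -44.27°
cos φ = cos(-44.27°) = 0.7160

0.7160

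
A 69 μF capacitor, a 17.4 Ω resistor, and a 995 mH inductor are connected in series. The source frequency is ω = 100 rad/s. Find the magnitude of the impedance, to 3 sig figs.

48.6 Ω

X_L = ωL = 99.5 Ω
X_C = 1/(ωC) = 145 Ω
Net reactance X = X_L − X_C = -45.4 Ω
Z = 17.4 − j45.4 Ω
|Z| = √(17.4² + 45.4²) = 48.6 Ω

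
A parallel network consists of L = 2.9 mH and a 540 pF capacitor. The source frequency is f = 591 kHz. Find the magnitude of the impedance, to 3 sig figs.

523 Ω

ω = 2πf = 3.713e+06 rad/s
X_L = ωL = 10800 Ω
X_C = 1/(ωC) = 499 Ω
Parallel: admittances add. Y = 1/(jωL) + jωC
Y = (0 + j0.00191) S
|Y| = 0.00191 S → |Z| = 1/|Y| = 523 Ω, ∠Z = −∠Y = -90.0°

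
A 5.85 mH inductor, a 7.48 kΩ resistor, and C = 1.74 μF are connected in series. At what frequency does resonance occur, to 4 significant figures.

1.577 kHz

ω₀ = 1/√(LC) = 1/√(0.00585 × 1.74e-06) = 9912 rad/s
f₀ = ω₀/(2π) = 1.577 kHz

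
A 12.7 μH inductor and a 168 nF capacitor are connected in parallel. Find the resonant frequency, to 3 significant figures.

ω₀ = 1/√(LC) = 1/√(1.27e-05 × 1.68e-07) = 684600 rad/s
f₀ = ω₀/(2π) = 109 kHz

109 kHz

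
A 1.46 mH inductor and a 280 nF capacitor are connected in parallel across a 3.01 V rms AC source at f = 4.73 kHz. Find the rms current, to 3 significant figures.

ω = 2πf = 29720 rad/s
X_L = ωL = 43.4 Ω
X_C = 1/(ωC) = 120 Ω
Parallel: admittances add. Y = 1/(jωL) + jωC
Y = (0 − j0.0147) S
|Y| = 0.0147 S → |Z| = 1/|Y| = 67.9 Ω, ∠Z = −∠Y = 90.0°
I = V/|Z| = 3.01/67.9 = 44.3 mA

44.3 mA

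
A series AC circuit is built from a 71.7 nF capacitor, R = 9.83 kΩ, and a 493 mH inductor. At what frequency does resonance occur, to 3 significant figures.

847 Hz

ω₀ = 1/√(LC) = 1/√(0.493 × 7.17e-08) = 5319 rad/s
f₀ = ω₀/(2π) = 847 Hz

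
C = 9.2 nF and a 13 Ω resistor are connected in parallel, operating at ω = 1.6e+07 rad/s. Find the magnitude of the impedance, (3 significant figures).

X_C = 1/(ωC) = 6.79 Ω
Parallel: admittances add. Y = 1/R + jωC
Y = (0.0769 + j0.147) S
|Y| = 0.166 S → |Z| = 1/|Y| = 6.02 Ω, ∠Z = −∠Y = -62.4°

6.02 Ω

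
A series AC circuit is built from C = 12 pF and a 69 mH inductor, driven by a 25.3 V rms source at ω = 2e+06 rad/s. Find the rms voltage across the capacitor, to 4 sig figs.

X_L = ωL = 138000 Ω
X_C = 1/(ωC) = 41670 Ω
Net reactance X = X_L − X_C = 96330 Ω
Z = j96330 Ω
|Z| = √(0² + 96330²) = 96330 Ω
I = V/|Z| = 262.6 μA
V_C = I·|Z_C| = 0.0002626 × 41670 = 10.94 V

10.94 V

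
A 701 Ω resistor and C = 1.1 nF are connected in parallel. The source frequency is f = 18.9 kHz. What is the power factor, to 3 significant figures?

0.996

ω = 2πf = 118800 rad/s
X_C = 1/(ωC) = 7660 Ω
Parallel: admittances add. Y = 1/R + jωC
Y = (0.00143 + j0.000131) S
|Y| = 0.00143 S → |Z| = 1/|Y| = 698 Ω, ∠Z = −∠Y = -5.23°
cos φ = cos(-5.23°) = 0.996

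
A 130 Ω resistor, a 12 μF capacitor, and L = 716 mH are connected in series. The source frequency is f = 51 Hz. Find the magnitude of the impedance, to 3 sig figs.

ω = 2πf = 320.4 rad/s
X_L = ωL = 229 Ω
X_C = 1/(ωC) = 260 Ω
Net reactance X = X_L − X_C = -30.6 Ω
Z = 130 − j30.6 Ω
|Z| = √(130² + 30.6²) = 134 Ω

134 Ω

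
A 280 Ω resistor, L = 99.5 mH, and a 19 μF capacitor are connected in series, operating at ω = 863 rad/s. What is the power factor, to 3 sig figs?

X_L = ωL = 85.9 Ω
X_C = 1/(ωC) = 61.0 Ω
Net reactance X = X_L − X_C = 24.9 Ω
Z = 280 + j24.9 Ω
|Z| = √(280² + 24.9²) = 281 Ω
∠Z = arctan(24.9/280) = 5.08°
cos φ = cos(5.08°) = 0.996

0.996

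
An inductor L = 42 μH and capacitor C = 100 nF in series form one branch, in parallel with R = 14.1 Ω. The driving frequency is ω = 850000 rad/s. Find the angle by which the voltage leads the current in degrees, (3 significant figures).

X_L = ωL = 35.7 Ω
X_C = 1/(ωC) = 11.8 Ω
Branch 1: Z₁ = R = 14.1 Ω
Branch 2 (series LC): Z₂ = j(X_L − X_C) = j23.9 Ω
Parallel: Z = Z₁Z₂/(Z₁+Z₂), |Z| = 12.1 Ω, ∠Z = 30.5°

30.5°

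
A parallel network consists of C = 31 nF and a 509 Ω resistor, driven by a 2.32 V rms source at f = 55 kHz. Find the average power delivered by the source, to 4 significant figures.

10.57 mW

ω = 2πf = 345600 rad/s
X_C = 1/(ωC) = 93.35 Ω
Parallel: admittances add. Y = 1/R + jωC
Y = (0.001965 + j0.01071) S
|Y| = 0.01089 S → |Z| = 1/|Y| = 91.81 Ω, ∠Z = −∠Y = -79.61°
I = V/|Z| = 25.27 mA
P = VI cos φ = 2.32 × 0.02527 × cos(-79.61°) = 10.57 mW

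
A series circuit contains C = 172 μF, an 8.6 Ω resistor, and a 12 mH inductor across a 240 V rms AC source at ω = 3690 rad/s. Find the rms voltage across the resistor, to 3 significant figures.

47.4 V

X_L = ωL = 44.3 Ω
X_C = 1/(ωC) = 1.58 Ω
Net reactance X = X_L − X_C = 42.7 Ω
Z = 8.60 + j42.7 Ω
|Z| = √(8.60² + 42.7²) = 43.6 Ω
I = V/|Z| = 5.51 A
V_R = I·|Z_R| = 5.51 × 8.60 = 47.4 V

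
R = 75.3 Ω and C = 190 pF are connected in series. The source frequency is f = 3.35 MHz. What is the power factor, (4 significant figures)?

ω = 2πf = 2.105e+07 rad/s
X_C = 1/(ωC) = 250.0 Ω
Z = 75.30 − j250.0 Ω
|Z| = √(75.30² + 250.0²) = 261.1 Ω
∠Z = arctan(-250.0/75.30) = -73.24°
cos φ = cos(-73.24°) = 0.2884

0.2884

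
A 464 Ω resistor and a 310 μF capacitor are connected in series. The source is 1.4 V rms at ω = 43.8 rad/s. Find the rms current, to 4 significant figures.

X_C = 1/(ωC) = 73.65 Ω
Z = 464.0 − j73.65 Ω
|Z| = √(464.0² + 73.65²) = 469.8 Ω
I = V/|Z| = 1.4/469.8 = 2.980 mA

2.980 mA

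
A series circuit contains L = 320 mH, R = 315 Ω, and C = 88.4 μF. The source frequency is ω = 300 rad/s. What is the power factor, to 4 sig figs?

X_L = ωL = 96.00 Ω
X_C = 1/(ωC) = 37.71 Ω
Net reactance X = X_L − X_C = 58.29 Ω
Z = 315.0 + j58.29 Ω
|Z| = √(315.0² + 58.29²) = 320.3 Ω
∠Z = arctan(58.29/315.0) = 10.48°
cos φ = cos(10.48°) = 0.9833

0.9833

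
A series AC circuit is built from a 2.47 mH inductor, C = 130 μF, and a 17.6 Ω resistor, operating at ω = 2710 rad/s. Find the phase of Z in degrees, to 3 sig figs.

12.4°

X_L = ωL = 6.69 Ω
X_C = 1/(ωC) = 2.84 Ω
Net reactance X = X_L − X_C = 3.86 Ω
Z = 17.6 + j3.86 Ω
|Z| = √(17.6² + 3.86²) = 18.0 Ω
∠Z = arctan(3.86/17.6) = 12.4°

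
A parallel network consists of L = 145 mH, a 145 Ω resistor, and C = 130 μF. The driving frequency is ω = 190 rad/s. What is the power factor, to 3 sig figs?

X_L = ωL = 27.5 Ω
X_C = 1/(ωC) = 40.5 Ω
Parallel: admittances add. Y = 1/R + 1/(jωL) + jωC
Y = (0.00690 − j0.0116) S
|Y| = 0.0135 S → |Z| = 1/|Y| = 74.1 Ω, ∠Z = −∠Y = 59.3°
cos φ = cos(59.3°) = 0.511

0.511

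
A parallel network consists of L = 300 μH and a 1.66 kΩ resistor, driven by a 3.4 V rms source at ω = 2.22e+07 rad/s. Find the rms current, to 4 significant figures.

2.111 mA

X_L = ωL = 6660 Ω
Parallel: admittances add. Y = 1/R + 1/(jωL)
Y = (0.0006024 − j0.0001502) S
|Y| = 0.0006208 S → |Z| = 1/|Y| = 1611 Ω, ∠Z = −∠Y = 14.00°
I = V/|Z| = 3.4/1611 = 2.111 mA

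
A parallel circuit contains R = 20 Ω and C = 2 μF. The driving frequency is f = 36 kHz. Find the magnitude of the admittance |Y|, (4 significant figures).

ω = 2πf = 226200 rad/s
X_C = 1/(ωC) = 2.210 Ω
Parallel: admittances add. Y = 1/R + jωC
Y = (0.05000 + j0.4524) S
|Y| = 0.4551 S → |Z| = 1/|Y| = 2.197 Ω, ∠Z = −∠Y = -83.69°

455.1 mS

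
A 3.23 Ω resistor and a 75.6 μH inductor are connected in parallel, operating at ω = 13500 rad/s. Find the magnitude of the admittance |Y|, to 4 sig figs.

X_L = ωL = 1.021 Ω
Parallel: admittances add. Y = 1/R + 1/(jωL)
Y = (0.3096 − j0.9798) S
|Y| = 1.028 S → |Z| = 1/|Y| = 0.9732 Ω, ∠Z = −∠Y = 72.46°

1.028 S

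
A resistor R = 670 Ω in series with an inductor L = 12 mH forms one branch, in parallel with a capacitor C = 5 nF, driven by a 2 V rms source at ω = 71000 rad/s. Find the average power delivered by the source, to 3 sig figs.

2.28 mW

X_L = ωL = 852 Ω
X_C = 1/(ωC) = 2820 Ω
Branch 1 (R+jX_L): Z₁ = 670 + j852 Ω, |Z₁| = 1080 Ω
Branch 2 (−jX_C): Z₂ = −j2820 Ω
Parallel: Z = Z₁Z₂/(Z₁+Z₂), |Z| = 1470 Ω, ∠Z = 33.0°
I = V/|Z| = 1.36 mA
P = VI cos φ = 2 × 0.00136 × cos(33.0°) = 2.28 mW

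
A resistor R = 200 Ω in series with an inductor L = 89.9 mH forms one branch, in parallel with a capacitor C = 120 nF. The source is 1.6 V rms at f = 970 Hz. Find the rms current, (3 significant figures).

1.69 mA

ω = 2πf = 6095 rad/s
X_L = ωL = 548 Ω
X_C = 1/(ωC) = 1370 Ω
Branch 1 (R+jX_L): Z₁ = 200 + j548 Ω, |Z₁| = 583 Ω
Branch 2 (−jX_C): Z₂ = −j1370 Ω
Parallel: Z = Z₁Z₂/(Z₁+Z₂), |Z| = 946 Ω, ∠Z = 56.2°
I = V/|Z| = 1.6/946 = 1.69 mA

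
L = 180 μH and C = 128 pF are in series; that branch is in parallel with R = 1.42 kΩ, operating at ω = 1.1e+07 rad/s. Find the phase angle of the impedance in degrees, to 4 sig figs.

48.20°

X_L = ωL = 1980 Ω
X_C = 1/(ωC) = 710.2 Ω
Branch 1: Z₁ = R = 1420 Ω
Branch 2 (series LC): Z₂ = j(X_L − X_C) = j1270 Ω
Parallel: Z = Z₁Z₂/(Z₁+Z₂), |Z| = 946.5 Ω, ∠Z = 48.20°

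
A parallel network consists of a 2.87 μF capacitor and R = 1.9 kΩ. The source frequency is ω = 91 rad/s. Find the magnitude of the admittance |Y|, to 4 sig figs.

587.6 μS

X_C = 1/(ωC) = 3829 Ω
Parallel: admittances add. Y = 1/R + jωC
Y = (0.0005263 + j0.0002612) S
|Y| = 0.0005876 S → |Z| = 1/|Y| = 1702 Ω, ∠Z = −∠Y = -26.39°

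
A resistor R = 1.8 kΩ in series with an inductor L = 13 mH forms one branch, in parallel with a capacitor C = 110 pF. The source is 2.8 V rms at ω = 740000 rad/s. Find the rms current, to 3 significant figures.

74.9 μA

X_L = ωL = 9620 Ω
X_C = 1/(ωC) = 12300 Ω
Branch 1 (R+jX_L): Z₁ = 1800 + j9620 Ω, |Z₁| = 9790 Ω
Branch 2 (−jX_C): Z₂ = −j12300 Ω
Parallel: Z = Z₁Z₂/(Z₁+Z₂), |Z| = 37400 Ω, ∠Z = 45.4°
I = V/|Z| = 2.8/37400 = 74.9 μA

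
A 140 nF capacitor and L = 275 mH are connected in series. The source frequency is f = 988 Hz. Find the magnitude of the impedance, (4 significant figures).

556.5 Ω

ω = 2πf = 6208 rad/s
X_L = ωL = 1707 Ω
X_C = 1/(ωC) = 1151 Ω
Net reactance X = X_L − X_C = 556.5 Ω
Z = j556.5 Ω
|Z| = √(0² + 556.5²) = 556.5 Ω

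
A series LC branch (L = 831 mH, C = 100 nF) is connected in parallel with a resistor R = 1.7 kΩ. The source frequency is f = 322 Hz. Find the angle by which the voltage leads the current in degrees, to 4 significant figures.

-27.53°

ω = 2πf = 2023 rad/s
X_L = ωL = 1681 Ω
X_C = 1/(ωC) = 4943 Ω
Branch 1: Z₁ = R = 1700 Ω
Branch 2 (series LC): Z₂ = j(X_L − X_C) = −j3261 Ω
Parallel: Z = Z₁Z₂/(Z₁+Z₂), |Z| = 1508 Ω, ∠Z = -27.53°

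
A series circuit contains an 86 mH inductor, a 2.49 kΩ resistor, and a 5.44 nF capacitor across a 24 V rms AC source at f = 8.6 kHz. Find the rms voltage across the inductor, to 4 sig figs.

40.06 V

ω = 2πf = 54040 rad/s
X_L = ωL = 4647 Ω
X_C = 1/(ωC) = 3402 Ω
Net reactance X = X_L − X_C = 1245 Ω
Z = 2490 + j1245 Ω
|Z| = √(2490² + 1245²) = 2784 Ω
I = V/|Z| = 8.621 mA
V_L = I·|Z_L| = 0.008621 × 4647 = 40.06 V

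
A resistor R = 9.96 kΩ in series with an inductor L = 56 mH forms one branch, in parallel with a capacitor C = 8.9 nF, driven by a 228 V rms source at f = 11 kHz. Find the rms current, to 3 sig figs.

ω = 2πf = 69120 rad/s
X_L = ωL = 3870 Ω
X_C = 1/(ωC) = 1630 Ω
Branch 1 (R+jX_L): Z₁ = 9960 + j3870 Ω, |Z₁| = 10700 Ω
Branch 2 (−jX_C): Z₂ = −j1630 Ω
Parallel: Z = Z₁Z₂/(Z₁+Z₂), |Z| = 1700 Ω, ∠Z = -81.5°
I = V/|Z| = 228/1700 = 134 mA

134 mA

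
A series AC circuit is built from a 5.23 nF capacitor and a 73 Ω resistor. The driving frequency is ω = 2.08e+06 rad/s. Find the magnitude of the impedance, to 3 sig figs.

X_C = 1/(ωC) = 91.9 Ω
Z = 73.0 − j91.9 Ω
|Z| = √(73.0² + 91.9²) = 117 Ω

117 Ω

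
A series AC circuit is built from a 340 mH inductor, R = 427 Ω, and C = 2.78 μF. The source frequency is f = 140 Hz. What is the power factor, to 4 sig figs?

ω = 2πf = 879.6 rad/s
X_L = ωL = 299.1 Ω
X_C = 1/(ωC) = 408.9 Ω
Net reactance X = X_L − X_C = -109.8 Ω
Z = 427.0 − j109.8 Ω
|Z| = √(427.0² + 109.8²) = 440.9 Ω
∠Z = arctan(-109.8/427.0) = -14.43°
cos φ = cos(-14.43°) = 0.9685

0.9685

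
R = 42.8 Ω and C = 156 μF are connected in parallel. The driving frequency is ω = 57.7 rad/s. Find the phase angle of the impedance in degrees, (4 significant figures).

X_C = 1/(ωC) = 111.1 Ω
Parallel: admittances add. Y = 1/R + jωC
Y = (0.02336 + j0.009001) S
|Y| = 0.02504 S → |Z| = 1/|Y| = 39.94 Ω, ∠Z = −∠Y = -21.07°

-21.07°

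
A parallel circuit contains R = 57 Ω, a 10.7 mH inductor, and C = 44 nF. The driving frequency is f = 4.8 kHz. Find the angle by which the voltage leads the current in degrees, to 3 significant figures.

ω = 2πf = 30160 rad/s
X_L = ωL = 323 Ω
X_C = 1/(ωC) = 754 Ω
Parallel: admittances add. Y = 1/R + 1/(jωL) + jωC
Y = (0.0175 − j0.00177) S
|Y| = 0.0176 S → |Z| = 1/|Y| = 56.7 Ω, ∠Z = −∠Y = 5.77°

5.77°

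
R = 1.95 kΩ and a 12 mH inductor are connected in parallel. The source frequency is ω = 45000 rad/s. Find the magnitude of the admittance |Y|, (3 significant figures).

X_L = ωL = 540 Ω
Parallel: admittances add. Y = 1/R + 1/(jωL)
Y = (0.000513 − j0.00185) S
|Y| = 0.00192 S → |Z| = 1/|Y| = 520 Ω, ∠Z = −∠Y = 74.5°

1.92 mS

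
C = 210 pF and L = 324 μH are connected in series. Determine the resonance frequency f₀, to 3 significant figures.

ω₀ = 1/√(LC) = 1/√(0.000324 × 2.1e-10) = 3.834e+06 rad/s
f₀ = ω₀/(2π) = 610 kHz

610 kHz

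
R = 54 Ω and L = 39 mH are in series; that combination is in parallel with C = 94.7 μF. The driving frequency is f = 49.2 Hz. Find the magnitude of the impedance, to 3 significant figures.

32.4 Ω

ω = 2πf = 309.1 rad/s
X_L = ωL = 12.1 Ω
X_C = 1/(ωC) = 34.2 Ω
Branch 1 (R+jX_L): Z₁ = 54.0 + j12.1 Ω, |Z₁| = 55.3 Ω
Branch 2 (−jX_C): Z₂ = −j34.2 Ω
Parallel: Z = Z₁Z₂/(Z₁+Z₂), |Z| = 32.4 Ω, ∠Z = -55.2°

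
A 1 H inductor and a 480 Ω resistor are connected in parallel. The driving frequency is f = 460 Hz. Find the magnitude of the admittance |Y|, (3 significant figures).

ω = 2πf = 2890 rad/s
X_L = ωL = 2890 Ω
Parallel: admittances add. Y = 1/R + 1/(jωL)
Y = (0.00208 − j0.000346) S
|Y| = 0.00211 S → |Z| = 1/|Y| = 474 Ω, ∠Z = −∠Y = 9.43°

2.11 mS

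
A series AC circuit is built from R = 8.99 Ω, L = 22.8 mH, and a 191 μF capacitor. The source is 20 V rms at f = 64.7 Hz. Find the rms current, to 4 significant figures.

ω = 2πf = 406.5 rad/s
X_L = ωL = 9.269 Ω
X_C = 1/(ωC) = 12.88 Ω
Net reactance X = X_L − X_C = -3.610 Ω
Z = 8.990 − j3.610 Ω
|Z| = √(8.990² + 3.610²) = 9.688 Ω
I = V/|Z| = 20/9.688 = 2.064 A

2.064 A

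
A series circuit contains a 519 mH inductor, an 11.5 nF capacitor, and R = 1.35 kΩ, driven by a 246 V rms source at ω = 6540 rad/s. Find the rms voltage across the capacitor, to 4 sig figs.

X_L = ωL = 3394 Ω
X_C = 1/(ωC) = 13300 Ω
Net reactance X = X_L − X_C = -9902 Ω
Z = 1350 − j9902 Ω
|Z| = √(1350² + 9902²) = 9993 Ω
I = V/|Z| = 24.62 mA
V_C = I·|Z_C| = 0.02462 × 13300 = 327.3 V

327.3 V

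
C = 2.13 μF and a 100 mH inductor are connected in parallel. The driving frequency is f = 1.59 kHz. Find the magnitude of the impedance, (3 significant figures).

49.3 Ω

ω = 2πf = 9990 rad/s
X_L = ωL = 999 Ω
X_C = 1/(ωC) = 47.0 Ω
Parallel: admittances add. Y = 1/(jωL) + jωC
Y = (0 + j0.0203) S
|Y| = 0.0203 S → |Z| = 1/|Y| = 49.3 Ω, ∠Z = −∠Y = -90.0°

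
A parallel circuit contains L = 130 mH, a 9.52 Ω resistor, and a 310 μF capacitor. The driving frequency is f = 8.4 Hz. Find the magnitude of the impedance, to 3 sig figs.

ω = 2πf = 52.78 rad/s
X_L = ωL = 6.86 Ω
X_C = 1/(ωC) = 61.1 Ω
Parallel: admittances add. Y = 1/R + 1/(jωL) + jωC
Y = (0.105 − j0.129) S
|Y| = 0.167 S → |Z| = 1/|Y| = 6.00 Ω, ∠Z = −∠Y = 50.9°

6.00 Ω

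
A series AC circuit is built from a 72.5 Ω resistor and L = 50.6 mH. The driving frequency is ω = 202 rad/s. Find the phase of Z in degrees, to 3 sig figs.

X_L = ωL = 10.2 Ω
Z = 72.5 + j10.2 Ω
|Z| = √(72.5² + 10.2²) = 73.2 Ω
∠Z = arctan(10.2/72.5) = 8.02°

8.02°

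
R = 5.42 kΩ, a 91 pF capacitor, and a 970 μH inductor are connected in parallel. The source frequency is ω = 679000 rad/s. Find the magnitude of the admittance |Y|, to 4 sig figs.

1.468 mS

X_L = ωL = 658.6 Ω
X_C = 1/(ωC) = 16180 Ω
Parallel: admittances add. Y = 1/R + 1/(jωL) + jωC
Y = (0.0001845 − j0.001457) S
|Y| = 0.001468 S → |Z| = 1/|Y| = 681.1 Ω, ∠Z = −∠Y = 82.78°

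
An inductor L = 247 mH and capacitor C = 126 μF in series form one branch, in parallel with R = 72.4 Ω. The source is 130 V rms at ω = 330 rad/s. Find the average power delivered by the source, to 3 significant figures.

233 W

X_L = ωL = 81.5 Ω
X_C = 1/(ωC) = 24.1 Ω
Branch 1: Z₁ = R = 72.4 Ω
Branch 2 (series LC): Z₂ = j(X_L − X_C) = j57.5 Ω
Parallel: Z = Z₁Z₂/(Z₁+Z₂), |Z| = 45.0 Ω, ∠Z = 51.6°
I = V/|Z| = 2.89 A
P = VI cos φ = 130 × 2.89 × cos(51.6°) = 233 W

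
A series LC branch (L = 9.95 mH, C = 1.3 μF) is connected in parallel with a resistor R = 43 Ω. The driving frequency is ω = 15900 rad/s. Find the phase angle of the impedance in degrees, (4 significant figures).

21.38°

X_L = ωL = 158.2 Ω
X_C = 1/(ωC) = 48.38 Ω
Branch 1: Z₁ = R = 43.00 Ω
Branch 2 (series LC): Z₂ = j(X_L − X_C) = j109.8 Ω
Parallel: Z = Z₁Z₂/(Z₁+Z₂), |Z| = 40.04 Ω, ∠Z = 21.38°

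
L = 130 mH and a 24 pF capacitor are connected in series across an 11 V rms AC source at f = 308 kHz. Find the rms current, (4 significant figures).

47.82 μA

ω = 2πf = 1.935e+06 rad/s
X_L = ωL = 251600 Ω
X_C = 1/(ωC) = 21530 Ω
Net reactance X = X_L − X_C = 230000 Ω
Z = j230000 Ω
|Z| = √(0² + 230000²) = 230000 Ω
I = V/|Z| = 11/230000 = 47.82 μA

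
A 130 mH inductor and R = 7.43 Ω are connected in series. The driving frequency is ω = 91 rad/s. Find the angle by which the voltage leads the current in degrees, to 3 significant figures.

57.9°

X_L = ωL = 11.8 Ω
Z = 7.43 + j11.8 Ω
|Z| = √(7.43² + 11.8²) = 14.0 Ω
∠Z = arctan(11.8/7.43) = 57.9°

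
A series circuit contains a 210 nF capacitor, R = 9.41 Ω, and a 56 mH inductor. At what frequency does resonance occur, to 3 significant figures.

1.47 kHz

ω₀ = 1/√(LC) = 1/√(0.056 × 2.1e-07) = 9221 rad/s
f₀ = ω₀/(2π) = 1.47 kHz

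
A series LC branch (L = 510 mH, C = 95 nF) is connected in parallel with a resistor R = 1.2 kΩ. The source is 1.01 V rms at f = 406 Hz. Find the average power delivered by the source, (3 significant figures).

ω = 2πf = 2551 rad/s
X_L = ωL = 1300 Ω
X_C = 1/(ωC) = 4130 Ω
Branch 1: Z₁ = R = 1200 Ω
Branch 2 (series LC): Z₂ = j(X_L − X_C) = −j2830 Ω
Parallel: Z = Z₁Z₂/(Z₁+Z₂), |Z| = 1100 Ω, ∠Z = -23.0°
I = V/|Z| = 914 μA
P = VI cos φ = 1.01 × 0.000914 × cos(-23.0°) = 850 μW

850 μW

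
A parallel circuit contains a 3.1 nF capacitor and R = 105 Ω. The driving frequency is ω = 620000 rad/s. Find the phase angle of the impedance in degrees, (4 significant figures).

X_C = 1/(ωC) = 520.3 Ω
Parallel: admittances add. Y = 1/R + jωC
Y = (0.009524 + j0.001922) S
|Y| = 0.009716 S → |Z| = 1/|Y| = 102.9 Ω, ∠Z = −∠Y = -11.41°

-11.41°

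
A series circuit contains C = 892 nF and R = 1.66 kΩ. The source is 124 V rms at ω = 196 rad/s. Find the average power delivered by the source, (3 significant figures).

720 mW

X_C = 1/(ωC) = 5720 Ω
Z = 1660 − j5720 Ω
|Z| = √(1660² + 5720²) = 5960 Ω
∠Z = arctan(-5720/1660) = -73.8°
I = V/|Z| = 20.8 mA
P = VI cos φ = 124 × 0.0208 × cos(-73.8°) = 720 mW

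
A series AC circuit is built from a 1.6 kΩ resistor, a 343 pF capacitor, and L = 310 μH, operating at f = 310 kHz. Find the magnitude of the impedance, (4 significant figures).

ω = 2πf = 1.948e+06 rad/s
X_L = ωL = 603.8 Ω
X_C = 1/(ωC) = 1497 Ω
Net reactance X = X_L − X_C = -893.0 Ω
Z = 1600 − j893.0 Ω
|Z| = √(1600² + 893.0²) = 1832 Ω

1832 Ω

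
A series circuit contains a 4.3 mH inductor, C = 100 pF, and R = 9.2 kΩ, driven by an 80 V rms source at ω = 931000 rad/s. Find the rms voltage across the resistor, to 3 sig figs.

64.5 V

X_L = ωL = 4000 Ω
X_C = 1/(ωC) = 10700 Ω
Net reactance X = X_L − X_C = -6740 Ω
Z = 9200 − j6740 Ω
|Z| = √(9200² + 6740²) = 11400 Ω
I = V/|Z| = 7.02 mA
V_R = I·|Z_R| = 0.00702 × 9200 = 64.5 V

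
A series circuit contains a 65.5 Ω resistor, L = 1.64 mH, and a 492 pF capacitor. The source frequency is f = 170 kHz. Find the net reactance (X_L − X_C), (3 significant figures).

ω = 2πf = 1.068e+06 rad/s
X_L = ωL = 1750 Ω
X_C = 1/(ωC) = 1900 Ω
X = 1750 − 1900 = -151 Ω

-151 Ω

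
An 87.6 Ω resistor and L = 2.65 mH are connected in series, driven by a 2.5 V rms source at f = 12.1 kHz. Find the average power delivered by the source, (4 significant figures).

ω = 2πf = 76030 rad/s
X_L = ωL = 201.5 Ω
Z = 87.60 + j201.5 Ω
|Z| = √(87.60² + 201.5²) = 219.7 Ω
∠Z = arctan(201.5/87.60) = 66.50°
I = V/|Z| = 11.38 mA
P = VI cos φ = 2.5 × 0.01138 × cos(66.50°) = 11.34 mW

11.34 mW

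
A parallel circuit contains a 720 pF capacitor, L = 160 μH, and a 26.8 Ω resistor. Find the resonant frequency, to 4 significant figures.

468.9 kHz

ω₀ = 1/√(LC) = 1/√(0.00016 × 7.2e-10) = 2.946e+06 rad/s
f₀ = ω₀/(2π) = 468.9 kHz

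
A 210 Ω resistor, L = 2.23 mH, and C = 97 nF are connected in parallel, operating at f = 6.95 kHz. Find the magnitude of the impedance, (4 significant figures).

ω = 2πf = 43670 rad/s
X_L = ωL = 97.38 Ω
X_C = 1/(ωC) = 236.1 Ω
Parallel: admittances add. Y = 1/R + 1/(jωL) + jωC
Y = (0.004762 − j0.006033) S
|Y| = 0.007686 S → |Z| = 1/|Y| = 130.1 Ω, ∠Z = −∠Y = 51.72°

130.1 Ω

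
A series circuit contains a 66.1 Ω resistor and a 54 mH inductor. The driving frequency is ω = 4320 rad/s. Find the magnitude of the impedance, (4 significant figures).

242.5 Ω

X_L = ωL = 233.3 Ω
Z = 66.10 + j233.3 Ω
|Z| = √(66.10² + 233.3²) = 242.5 Ω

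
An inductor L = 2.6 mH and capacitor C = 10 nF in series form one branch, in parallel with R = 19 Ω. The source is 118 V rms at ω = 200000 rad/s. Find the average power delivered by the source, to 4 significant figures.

732.8 W

X_L = ωL = 520.0 Ω
X_C = 1/(ωC) = 500.0 Ω
Branch 1: Z₁ = R = 19.00 Ω
Branch 2 (series LC): Z₂ = j(X_L − X_C) = j20.00 Ω
Parallel: Z = Z₁Z₂/(Z₁+Z₂), |Z| = 13.77 Ω, ∠Z = 43.53°
I = V/|Z| = 8.566 A
P = VI cos φ = 118 × 8.566 × cos(43.53°) = 732.8 W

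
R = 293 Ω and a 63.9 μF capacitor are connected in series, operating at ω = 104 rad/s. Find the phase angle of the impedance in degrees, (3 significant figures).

X_C = 1/(ωC) = 150 Ω
Z = 293 − j150 Ω
|Z| = √(293² + 150²) = 329 Ω
∠Z = arctan(-150/293) = -27.2°

-27.2°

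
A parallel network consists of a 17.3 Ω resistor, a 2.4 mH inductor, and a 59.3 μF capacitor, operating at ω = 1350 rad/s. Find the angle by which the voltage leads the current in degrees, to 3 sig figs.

75.8°

X_L = ωL = 3.24 Ω
X_C = 1/(ωC) = 12.5 Ω
Parallel: admittances add. Y = 1/R + 1/(jωL) + jωC
Y = (0.0578 − j0.229) S
|Y| = 0.236 S → |Z| = 1/|Y| = 4.24 Ω, ∠Z = −∠Y = 75.8°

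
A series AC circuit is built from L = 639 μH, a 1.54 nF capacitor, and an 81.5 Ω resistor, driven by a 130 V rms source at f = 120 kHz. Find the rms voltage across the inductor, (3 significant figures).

161 V

ω = 2πf = 754000 rad/s
X_L = ωL = 482 Ω
X_C = 1/(ωC) = 861 Ω
Net reactance X = X_L − X_C = -379 Ω
Z = 81.5 − j379 Ω
|Z| = √(81.5² + 379²) = 388 Ω
I = V/|Z| = 335 mA
V_L = I·|Z_L| = 0.335 × 482 = 161 V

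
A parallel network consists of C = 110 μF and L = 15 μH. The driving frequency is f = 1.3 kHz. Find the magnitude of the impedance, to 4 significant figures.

0.1377 Ω

ω = 2πf = 8168 rad/s
X_L = ωL = 0.1225 Ω
X_C = 1/(ωC) = 1.113 Ω
Parallel: admittances add. Y = 1/(jωL) + jωC
Y = (0 − j7.263) S
|Y| = 7.263 S → |Z| = 1/|Y| = 0.1377 Ω, ∠Z = −∠Y = 90.00°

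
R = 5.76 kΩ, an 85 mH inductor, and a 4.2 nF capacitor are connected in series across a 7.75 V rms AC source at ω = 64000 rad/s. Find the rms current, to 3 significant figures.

X_L = ωL = 5440 Ω
X_C = 1/(ωC) = 3720 Ω
Net reactance X = X_L − X_C = 1720 Ω
Z = 5760 + j1720 Ω
|Z| = √(5760² + 1720²) = 6010 Ω
I = V/|Z| = 7.75/6010 = 1.29 mA

1.29 mA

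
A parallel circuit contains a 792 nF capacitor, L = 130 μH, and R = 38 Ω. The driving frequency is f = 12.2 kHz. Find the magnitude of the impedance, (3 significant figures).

ω = 2πf = 76650 rad/s
X_L = ωL = 9.97 Ω
X_C = 1/(ωC) = 16.5 Ω
Parallel: admittances add. Y = 1/R + 1/(jωL) + jωC
Y = (0.0263 − j0.0396) S
|Y| = 0.0476 S → |Z| = 1/|Y| = 21.0 Ω, ∠Z = −∠Y = 56.4°

21.0 Ω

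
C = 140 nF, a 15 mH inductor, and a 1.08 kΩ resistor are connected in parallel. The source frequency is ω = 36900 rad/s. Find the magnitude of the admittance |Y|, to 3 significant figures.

3.48 mS

X_L = ωL = 554 Ω
X_C = 1/(ωC) = 194 Ω
Parallel: admittances add. Y = 1/R + 1/(jωL) + jωC
Y = (0.000926 + j0.00336) S
|Y| = 0.00348 S → |Z| = 1/|Y| = 287 Ω, ∠Z = −∠Y = -74.6°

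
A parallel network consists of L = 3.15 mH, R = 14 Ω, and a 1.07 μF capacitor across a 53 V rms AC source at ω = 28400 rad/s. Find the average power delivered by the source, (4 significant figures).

200.6 W

X_L = ωL = 89.46 Ω
X_C = 1/(ωC) = 32.91 Ω
Parallel: admittances add. Y = 1/R + 1/(jωL) + jωC
Y = (0.07143 + j0.01921) S
|Y| = 0.07397 S → |Z| = 1/|Y| = 13.52 Ω, ∠Z = −∠Y = -15.05°
I = V/|Z| = 3.920 A
P = VI cos φ = 53 × 3.920 × cos(-15.05°) = 200.6 W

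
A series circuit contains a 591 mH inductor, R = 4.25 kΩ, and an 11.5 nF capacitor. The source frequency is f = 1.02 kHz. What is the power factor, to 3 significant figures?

ω = 2πf = 6409 rad/s
X_L = ωL = 3790 Ω
X_C = 1/(ωC) = 13600 Ω
Net reactance X = X_L − X_C = -9780 Ω
Z = 4250 − j9780 Ω
|Z| = √(4250² + 9780²) = 10700 Ω
∠Z = arctan(-9780/4250) = -66.5°
cos φ = cos(-66.5°) = 0.399

0.399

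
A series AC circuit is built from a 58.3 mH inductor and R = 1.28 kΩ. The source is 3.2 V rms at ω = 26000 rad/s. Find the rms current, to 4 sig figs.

X_L = ωL = 1516 Ω
Z = 1280 + j1516 Ω
|Z| = √(1280² + 1516²) = 1984 Ω
I = V/|Z| = 3.2/1984 = 1.613 mA

1.613 mA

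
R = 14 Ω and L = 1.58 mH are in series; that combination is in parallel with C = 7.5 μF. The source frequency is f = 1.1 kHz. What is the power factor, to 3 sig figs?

ω = 2πf = 6912 rad/s
X_L = ωL = 10.9 Ω
X_C = 1/(ωC) = 19.3 Ω
Branch 1 (R+jX_L): Z₁ = 14.0 + j10.9 Ω, |Z₁| = 17.8 Ω
Branch 2 (−jX_C): Z₂ = −j19.3 Ω
Parallel: Z = Z₁Z₂/(Z₁+Z₂), |Z| = 21.0 Ω, ∠Z = -21.2°
cos φ = cos(-21.2°) = 0.933

0.933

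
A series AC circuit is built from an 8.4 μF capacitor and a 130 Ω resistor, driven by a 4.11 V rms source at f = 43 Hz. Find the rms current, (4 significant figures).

8.946 mA

ω = 2πf = 270.2 rad/s
X_C = 1/(ωC) = 440.6 Ω
Z = 130.0 − j440.6 Ω
|Z| = √(130.0² + 440.6²) = 459.4 Ω
I = V/|Z| = 4.11/459.4 = 8.946 mA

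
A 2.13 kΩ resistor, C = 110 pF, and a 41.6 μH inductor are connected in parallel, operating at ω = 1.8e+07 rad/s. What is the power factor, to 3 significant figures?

0.589

X_L = ωL = 749 Ω
X_C = 1/(ωC) = 505 Ω
Parallel: admittances add. Y = 1/R + 1/(jωL) + jωC
Y = (0.000469 + j0.000645) S
|Y| = 0.000797 S → |Z| = 1/|Y| = 1250 Ω, ∠Z = −∠Y = -53.9°
cos φ = cos(-53.9°) = 0.589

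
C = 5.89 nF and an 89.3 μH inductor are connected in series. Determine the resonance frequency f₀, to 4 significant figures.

219.5 kHz

ω₀ = 1/√(LC) = 1/√(8.93e-05 × 5.89e-09) = 1.379e+06 rad/s
f₀ = ω₀/(2π) = 219.5 kHz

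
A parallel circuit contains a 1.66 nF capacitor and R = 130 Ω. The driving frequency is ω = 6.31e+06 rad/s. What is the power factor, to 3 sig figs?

X_C = 1/(ωC) = 95.5 Ω
Parallel: admittances add. Y = 1/R + jωC
Y = (0.00769 + j0.0105) S
|Y| = 0.0130 S → |Z| = 1/|Y| = 76.9 Ω, ∠Z = −∠Y = -53.7°
cos φ = cos(-53.7°) = 0.592

0.592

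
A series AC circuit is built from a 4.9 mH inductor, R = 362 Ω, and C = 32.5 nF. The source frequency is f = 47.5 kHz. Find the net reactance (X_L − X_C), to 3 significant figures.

1360 Ω

ω = 2πf = 298500 rad/s
X_L = ωL = 1460 Ω
X_C = 1/(ωC) = 103 Ω
X = 1460 − 103 = 1360 Ω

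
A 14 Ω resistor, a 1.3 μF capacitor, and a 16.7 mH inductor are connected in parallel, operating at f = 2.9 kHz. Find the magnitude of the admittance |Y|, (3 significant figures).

74.3 mS

ω = 2πf = 18220 rad/s
X_L = ωL = 304 Ω
X_C = 1/(ωC) = 42.2 Ω
Parallel: admittances add. Y = 1/R + 1/(jωL) + jωC
Y = (0.0714 + j0.0204) S
|Y| = 0.0743 S → |Z| = 1/|Y| = 13.5 Ω, ∠Z = −∠Y = -15.9°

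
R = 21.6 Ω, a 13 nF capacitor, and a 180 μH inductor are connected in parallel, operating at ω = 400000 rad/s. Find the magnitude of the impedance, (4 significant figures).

21.23 Ω

X_L = ωL = 72.00 Ω
X_C = 1/(ωC) = 192.3 Ω
Parallel: admittances add. Y = 1/R + 1/(jωL) + jωC
Y = (0.04630 − j0.008689) S
|Y| = 0.04710 S → |Z| = 1/|Y| = 21.23 Ω, ∠Z = −∠Y = 10.63°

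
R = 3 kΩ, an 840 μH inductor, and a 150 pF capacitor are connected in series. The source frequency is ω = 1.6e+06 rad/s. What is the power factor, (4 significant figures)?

X_L = ωL = 1344 Ω
X_C = 1/(ωC) = 4167 Ω
Net reactance X = X_L − X_C = -2823 Ω
Z = 3000 − j2823 Ω
|Z| = √(3000² + 2823²) = 4119 Ω
∠Z = arctan(-2823/3000) = -43.26°
cos φ = cos(-43.26°) = 0.7283

0.7283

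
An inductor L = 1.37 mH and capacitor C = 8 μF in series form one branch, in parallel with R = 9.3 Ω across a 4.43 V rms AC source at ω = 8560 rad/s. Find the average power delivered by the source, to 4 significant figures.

X_L = ωL = 11.73 Ω
X_C = 1/(ωC) = 14.60 Ω
Branch 1: Z₁ = R = 9.300 Ω
Branch 2 (series LC): Z₂ = j(X_L − X_C) = −j2.876 Ω
Parallel: Z = Z₁Z₂/(Z₁+Z₂), |Z| = 2.747 Ω, ∠Z = -72.82°
I = V/|Z| = 1.613 A
P = VI cos φ = 4.43 × 1.613 × cos(-72.82°) = 2.110 W

2.110 W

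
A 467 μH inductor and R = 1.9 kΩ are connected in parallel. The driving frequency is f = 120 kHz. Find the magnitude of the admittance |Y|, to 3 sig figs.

ω = 2πf = 754000 rad/s
X_L = ωL = 352 Ω
Parallel: admittances add. Y = 1/R + 1/(jωL)
Y = (0.000526 − j0.00284) S
|Y| = 0.00289 S → |Z| = 1/|Y| = 346 Ω, ∠Z = −∠Y = 79.5°

2.89 mS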